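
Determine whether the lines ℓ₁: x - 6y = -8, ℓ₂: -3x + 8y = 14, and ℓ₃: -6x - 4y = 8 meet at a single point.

Yes

Lines aᵢx + bᵢy = cᵢ with pairwise distinct directions are concurrent exactly when det[aᵢ bᵢ cᵢ] = 0.
Here the determinant is 0.
It vanishes, so the lines are concurrent at (-2, 1).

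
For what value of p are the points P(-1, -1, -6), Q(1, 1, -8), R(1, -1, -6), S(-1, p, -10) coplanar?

Normal to plane PQR: n = (0, -4, -4); plane equation n·X = 28.
Requiring n·S = 28: (-4)p + (40) = 28.
So p = 3.

3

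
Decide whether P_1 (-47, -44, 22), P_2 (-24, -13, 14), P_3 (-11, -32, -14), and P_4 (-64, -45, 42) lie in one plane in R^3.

Yes

A normal to the plane through P_1, P_2, P_3 is n = P_1P_2 × P_1P_3 = (-1020, 540, -840).
The plane has equation n·P = 5700. For P_4: n·P_4 = 5700.
Equal, so P_4 lies in the plane and all four are coplanar.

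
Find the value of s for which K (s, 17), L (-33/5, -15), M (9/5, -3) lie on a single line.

Collinearity: (K − L) must be parallel to (M − L) = (42/5, 12).
Cross-multiplying the components: (s − (-33/5))·(12) = (32)·(42/5).
Solving gives s = 79/5.

79/5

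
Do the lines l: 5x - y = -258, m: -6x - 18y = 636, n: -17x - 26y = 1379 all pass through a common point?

No

Lines aᵢx + bᵢy = cᵢ with pairwise distinct directions are concurrent exactly when det[aᵢ bᵢ cᵢ] = 0.
Here the determinant is -192.
Nonzero, so no common point exists.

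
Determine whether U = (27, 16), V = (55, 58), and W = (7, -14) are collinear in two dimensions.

Yes

UV = (28, 42), UW = (-20, -30).
Twice the signed area of △UVW is (28)(-30) − (42)(-20) = 0.
The triangle is degenerate (zero area), so the points are collinear.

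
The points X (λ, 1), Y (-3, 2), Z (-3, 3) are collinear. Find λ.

The three points are collinear iff det[XY; XZ] = 0.
This determinant is linear in λ: (-1)λ + (-3) = 0, so λ = -3.

-3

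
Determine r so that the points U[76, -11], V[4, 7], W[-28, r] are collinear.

15

Collinearity: (W − U) must be parallel to (V − U) = (-72, 18).
Cross-multiplying the components: (r − (-11))·(-72) = (-104)·(18).
Solving gives r = 15.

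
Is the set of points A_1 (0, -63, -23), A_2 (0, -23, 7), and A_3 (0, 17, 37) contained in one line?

A_1A_2 = (0, 40, 30), A_1A_3 = (0, 80, 60).
A_1A_2 × A_1A_3 = (0, 0, 0).
The cross product vanishes, so the three points are collinear.

Yes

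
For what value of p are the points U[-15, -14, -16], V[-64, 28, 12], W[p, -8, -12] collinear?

-22

Direction UV = (-49, 42, 28). From the y-coordinate of W, the parameter along the line is τ = (-8 − (-14))/42 = 1/7.
Then p = (-15) + 1/7·(-49) = -22.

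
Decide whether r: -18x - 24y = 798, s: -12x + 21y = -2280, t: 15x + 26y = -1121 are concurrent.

Yes

Intersecting r and s: solving the 2×2 system gives (x, y) = (57, -76).
Substitute into t: (15)(57) + (26)(-76) = -1121.
This equals -1121, so (57, -76) lies on all three lines and they are concurrent.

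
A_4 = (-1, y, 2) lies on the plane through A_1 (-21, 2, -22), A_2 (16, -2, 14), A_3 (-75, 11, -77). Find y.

-6

Coplanarity requires A_1A_2 · (A_1A_3 × A_1A_4) = 0.
A_1A_2 = (37, -4, 36), A_1A_3 = (-54, 9, -55); the triple product is linear in y with coefficient 91 and constant term 546.
Setting it to zero: y = -6.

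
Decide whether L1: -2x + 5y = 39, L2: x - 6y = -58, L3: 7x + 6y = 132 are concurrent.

No

Lines aᵢx + bᵢy = cᵢ with pairwise distinct directions are concurrent exactly when det[aᵢ bᵢ cᵢ] = 0.
Here the determinant is 70.
Nonzero, so no common point exists.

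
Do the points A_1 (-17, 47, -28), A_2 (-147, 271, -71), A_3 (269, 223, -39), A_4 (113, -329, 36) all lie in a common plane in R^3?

With A_1 as base: A_1A_2 = (-130, 224, -43), A_1A_3 = (286, 176, -11), A_1A_4 = (130, -376, 64).
A_1A_3 × A_1A_4 = (7128, -19734, -130416).
A_1A_2 · (A_1A_3 × A_1A_4) = 260832.
Since 260832 ≠ 0, the four points are not coplanar.

No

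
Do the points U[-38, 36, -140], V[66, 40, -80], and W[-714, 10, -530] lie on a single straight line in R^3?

Yes

UV = (104, 4, 60), UW = (-676, -26, -390).
UV × UW = (0, 0, 0).
The cross product vanishes, so the three points are collinear.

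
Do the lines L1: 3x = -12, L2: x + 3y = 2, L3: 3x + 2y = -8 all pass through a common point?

Intersecting L1 and L2: solving the 2×2 system gives (x, y) = (-4, 2).
Substitute into L3: (3)(-4) + (2)(2) = -8.
This equals -8, so (-4, 2) lies on all three lines and they are concurrent.

Yes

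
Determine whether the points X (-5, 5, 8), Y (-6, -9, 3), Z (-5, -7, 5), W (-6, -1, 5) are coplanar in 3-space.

A normal to the plane through X, Y, Z is n = XY × XZ = (-18, -3, 12).
The plane has equation n·P = 171. For W: n·W = 171.
Equal, so W lies in the plane and all four are coplanar.

Yes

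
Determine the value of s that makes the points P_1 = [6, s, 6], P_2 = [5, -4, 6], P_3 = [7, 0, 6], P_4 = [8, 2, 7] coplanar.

-2

The points are coplanar iff P_1P_2 · (P_1P_3 × P_1P_4) = 0.
Expanding, this is linear in s: (2)s + (4) = 0.
So s = -2.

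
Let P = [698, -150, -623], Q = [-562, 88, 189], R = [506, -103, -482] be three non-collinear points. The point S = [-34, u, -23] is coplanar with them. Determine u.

Coplanarity requires PQ · (PR × PS) = 0.
PQ = (-1260, 238, 812), PR = (-192, 47, 141); the triple product is linear in u with coefficient 21756 and constant term -1479408.
Setting it to zero: u = 68.

68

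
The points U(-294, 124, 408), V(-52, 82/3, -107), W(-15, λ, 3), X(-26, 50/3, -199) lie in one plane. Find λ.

The points are coplanar iff UV · (UW × UX) = 0.
Expanding, this is linear in λ: (-8874)λ + (124236) = 0.
So λ = 14.

14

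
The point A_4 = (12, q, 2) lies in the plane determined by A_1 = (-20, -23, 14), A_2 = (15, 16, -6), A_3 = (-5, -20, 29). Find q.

The plane through A_1, A_2, A_3 has equation 645x − 825y − 480z = -645.
Substituting A_4: (-825)q + (6780) = -645, so q = 9.

9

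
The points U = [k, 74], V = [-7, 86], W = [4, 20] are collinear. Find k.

-5

Collinearity: (U − V) must be parallel to (W − V) = (11, -66).
Cross-multiplying the components: (k − (-7))·(-66) = (-12)·(11).
Solving gives k = -5.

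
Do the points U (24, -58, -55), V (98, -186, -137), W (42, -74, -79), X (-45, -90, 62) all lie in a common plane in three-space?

Yes

The four points are coplanar iff the 3×3 determinant with rows UV, UW, UX is zero.
Rows: (74, -128, -82), (18, -16, -24), (-69, -32, 117).
Expanding along the first row: (74)(-2640) − (-128)(450) + (-82)(-1680) = 0.
Zero determinant ⇒ coplanar.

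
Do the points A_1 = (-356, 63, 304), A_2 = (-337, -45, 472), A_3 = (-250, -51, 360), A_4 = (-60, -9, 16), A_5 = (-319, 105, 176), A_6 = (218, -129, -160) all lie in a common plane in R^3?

The plane through A_1, A_2, A_3 has normal n = A_1A_2 × A_1A_3 = (13104, 16744, 9282) and equation n·P = -788424.
Checking the remaining points: n·A_4 = -788424, n·A_5 = -788424, n·A_6 = -788424.
All equal -788424, so all 6 points lie in one plane.

Yes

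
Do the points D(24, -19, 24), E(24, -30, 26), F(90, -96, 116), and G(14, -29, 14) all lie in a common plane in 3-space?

Yes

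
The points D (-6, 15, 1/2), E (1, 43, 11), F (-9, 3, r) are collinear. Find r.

Collinearity requires DE × DF = 0; each component is linear in r.
The x-component gives (28)r + (112) = 0, so r = -4.
The remaining components then also vanish.

-4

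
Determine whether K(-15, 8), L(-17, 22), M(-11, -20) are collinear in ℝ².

KL = (-2, 14), KM = (4, -28).
det[KL; KM] = (-2)(-28) − (14)(4) = 0.
The determinant is zero, so the points are collinear.

Yes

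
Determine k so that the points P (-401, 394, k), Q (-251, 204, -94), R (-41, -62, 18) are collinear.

-174

Collinearity requires PQ × PR = 0; each component is linear in k.
The x-component gives (-266)k + (-46284) = 0, so k = -174.
The remaining components then also vanish.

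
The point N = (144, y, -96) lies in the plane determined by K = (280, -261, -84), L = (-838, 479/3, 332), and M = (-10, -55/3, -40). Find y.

-79

The plane through K, L, M has equation −82440x − 71448y − 149308z = 8106600.
Substituting N: (-71448)y + (2462208) = 8106600, so y = -79.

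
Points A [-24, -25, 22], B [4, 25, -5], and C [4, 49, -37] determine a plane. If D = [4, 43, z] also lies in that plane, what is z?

Coplanarity requires AB · (AC × AD) = 0.
AB = (28, 50, -27), AC = (28, 74, -59); the triple product is linear in z with coefficient 672 and constant term 19488.
Setting it to zero: z = -29.

-29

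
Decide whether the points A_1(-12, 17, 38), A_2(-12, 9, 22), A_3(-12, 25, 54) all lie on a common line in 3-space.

A_1A_2 = (0, -8, -16), A_1A_3 = (0, 8, 16).
A_1A_2 × A_1A_3 = (0, 0, 0).
The cross product vanishes, so the three points are collinear.

Yes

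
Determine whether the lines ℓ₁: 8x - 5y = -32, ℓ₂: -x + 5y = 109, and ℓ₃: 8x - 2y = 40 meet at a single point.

Yes

Lines aᵢx + bᵢy = cᵢ with pairwise distinct directions are concurrent exactly when det[aᵢ bᵢ cᵢ] = 0.
Here the determinant is 0.
It vanishes, so the lines are concurrent at (11, 24).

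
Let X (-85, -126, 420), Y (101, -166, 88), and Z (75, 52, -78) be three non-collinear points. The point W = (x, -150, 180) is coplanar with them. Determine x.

Coplanarity requires XY · (XZ × XW) = 0.
XY = (186, -40, -332), XZ = (160, 178, -498); the triple product is linear in x with coefficient 79016 and constant term -3713752.
Setting it to zero: x = 47.

47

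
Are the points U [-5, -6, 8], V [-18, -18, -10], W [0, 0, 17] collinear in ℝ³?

UV = (-13, -12, -18), UW = (5, 6, 9).
UV × UW = (0, 27, -18).
The cross product is nonzero, so the points do not lie on one line.

No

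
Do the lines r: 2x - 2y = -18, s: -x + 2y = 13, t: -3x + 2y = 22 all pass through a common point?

No

Lines aᵢx + bᵢy = cᵢ with pairwise distinct directions are concurrent exactly when det[aᵢ bᵢ cᵢ] = 0.
Here the determinant is -2.
Nonzero, so no common point exists.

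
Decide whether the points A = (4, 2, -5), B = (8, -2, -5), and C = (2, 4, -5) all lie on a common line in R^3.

Yes

AB = (4, -4, 0), AC = (-2, 2, 0).
Each component of AC is -1/2 times the corresponding component of AB, so AC = -1/2·AB and the points are collinear.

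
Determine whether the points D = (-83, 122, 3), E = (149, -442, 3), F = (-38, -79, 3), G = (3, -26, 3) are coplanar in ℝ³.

Yes

A normal to the plane through D, E, F is n = DE × DF = (0, 0, -21252).
The plane has equation n·P = -63756. For G: n·G = -63756.
Equal, so G lies in the plane and all four are coplanar.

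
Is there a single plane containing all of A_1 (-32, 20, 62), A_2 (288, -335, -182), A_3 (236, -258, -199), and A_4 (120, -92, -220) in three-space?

The four points are coplanar iff the 3×3 determinant with rows A_1A_2, A_1A_3, A_1A_4 is zero.
Rows: (320, -355, -244), (268, -278, -261), (152, -112, -282).
Expanding along the first row: (320)(49164) − (-355)(-35904) + (-244)(12240) = 0.
Zero determinant ⇒ coplanar.

Yes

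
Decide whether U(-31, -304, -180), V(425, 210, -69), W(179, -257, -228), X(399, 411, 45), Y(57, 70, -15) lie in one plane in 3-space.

The plane through U, V, W has normal n = UV × UW = (-29889, 45198, -86508) and equation n·P = 2757807.
Checking the remaining points: n·X = 2757807, n·Y = 2757807.
All equal 2757807, so all 5 points lie in one plane.

Yes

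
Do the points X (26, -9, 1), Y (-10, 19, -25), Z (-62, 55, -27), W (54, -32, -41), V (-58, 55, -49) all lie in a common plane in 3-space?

The plane through X, Y, Z has normal n = XY × XZ = (880, 1280, 160) and equation n·P = 11520.
Checking the remaining points: n·W = 0, n·V = 11520.
Since n·W = 0 ≠ 11520, W is off the plane and the points are not all coplanar.

No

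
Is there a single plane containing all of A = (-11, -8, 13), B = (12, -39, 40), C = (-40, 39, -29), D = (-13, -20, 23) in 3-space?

No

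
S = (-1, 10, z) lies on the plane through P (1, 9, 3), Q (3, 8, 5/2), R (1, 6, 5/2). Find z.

The plane through P, Q, R has equation −1x + 1y − 6z = -10.
Substituting S: (-6)z + (11) = -10, so z = 7/2.

7/2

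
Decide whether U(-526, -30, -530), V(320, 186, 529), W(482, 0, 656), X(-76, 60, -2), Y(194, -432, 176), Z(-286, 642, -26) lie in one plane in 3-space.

The plane through U, V, W has normal n = UV × UW = (224406, 64116, -192348) and equation n·P = -18016596.
Checking the remaining points: n·X = -12823200, n·Y = -18016596, n·Z = -18016596.
Since n·X = -12823200 ≠ -18016596, X is off the plane and the points are not all coplanar.

No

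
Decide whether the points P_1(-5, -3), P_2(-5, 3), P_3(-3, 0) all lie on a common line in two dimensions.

P_1P_2 = (0, 6), P_1P_3 = (2, 3).
det[P_1P_2; P_1P_3] = (0)(3) − (6)(2) = -12.
The determinant is nonzero, so they are not collinear.

No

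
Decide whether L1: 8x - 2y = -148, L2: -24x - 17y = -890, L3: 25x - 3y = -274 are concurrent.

Yes

Intersecting L1 and L2: solving the 2×2 system gives (x, y) = (-4, 58).
Substitute into L3: (25)(-4) + (-3)(58) = -274.
This equals -274, so (-4, 58) lies on all three lines and they are concurrent.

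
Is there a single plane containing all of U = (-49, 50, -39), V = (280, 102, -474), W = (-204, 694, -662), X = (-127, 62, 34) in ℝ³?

Yes

With U as base: UV = (329, 52, -435), UW = (-155, 644, -623), UX = (-78, 12, 73).
UW × UX = (54488, 59909, 48372).
UV · (UW × UX) = 0.
The scalar triple product vanishes, so the four points are coplanar.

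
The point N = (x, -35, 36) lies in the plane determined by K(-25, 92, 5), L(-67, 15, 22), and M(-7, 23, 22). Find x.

Coplanarity requires KL · (KM × KN) = 0.
KL = (-42, -77, 17), KM = (18, -69, 17); the triple product is linear in x with coefficient -136 and constant term -136.
Setting it to zero: x = -1.

-1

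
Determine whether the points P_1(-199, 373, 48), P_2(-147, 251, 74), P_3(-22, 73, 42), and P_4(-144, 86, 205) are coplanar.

With P_1 as base: P_1P_2 = (52, -122, 26), P_1P_3 = (177, -300, -6), P_1P_4 = (55, -287, 157).
P_1P_3 × P_1P_4 = (-48822, -28119, -34299).
P_1P_2 · (P_1P_3 × P_1P_4) = 0.
The scalar triple product vanishes, so the four points are coplanar.

Yes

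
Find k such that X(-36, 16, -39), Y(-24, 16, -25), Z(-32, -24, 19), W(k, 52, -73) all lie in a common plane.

Coplanarity ⇔ det[XY; XZ; XW] = 0.
Expanding, this is linear in k: (560)k + (13440) = 0.
So k = -24.

-24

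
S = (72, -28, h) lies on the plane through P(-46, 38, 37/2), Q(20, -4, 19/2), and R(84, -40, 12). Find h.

A normal to the plane is n = PQ × PR = (-429, -741, 312).
S lies in the plane iff n · PS = 0.
This gives (312)h + (-7488) = 0, so h = 24.

24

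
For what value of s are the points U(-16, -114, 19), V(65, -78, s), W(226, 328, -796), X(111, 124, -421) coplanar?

The points are coplanar iff UV · (UW × UX) = 0.
Expanding, this is linear in s: (1462)s + (38012) = 0.
So s = -26.

-26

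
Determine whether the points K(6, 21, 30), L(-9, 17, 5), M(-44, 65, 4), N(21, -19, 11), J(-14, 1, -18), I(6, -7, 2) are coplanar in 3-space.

The plane through K, L, M has normal n = KL × KM = (1204, 860, -860) and equation n·P = -516.
Checking the remaining points: n·N = -516, n·J = -516, n·I = -516.
All equal -516, so all 6 points lie in one plane.

Yes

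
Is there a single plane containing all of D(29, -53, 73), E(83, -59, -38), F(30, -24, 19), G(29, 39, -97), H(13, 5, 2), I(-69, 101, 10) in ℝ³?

No

The plane through D, E, F has normal n = DE × DF = (3543, 2805, 1572) and equation n·P = 68838.
Checking the remaining points: n·G = 59658, n·H = 63228, n·I = 54558.
Since n·G = 59658 ≠ 68838, G is off the plane and the points are not all coplanar.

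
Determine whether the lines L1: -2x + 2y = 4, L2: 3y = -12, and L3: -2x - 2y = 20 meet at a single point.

Intersecting L1 and L2: solving the 2×2 system gives (x, y) = (-6, -4).
Substitute into L3: (-2)(-6) + (-2)(-4) = 20.
This equals 20, so (-6, -4) lies on all three lines and they are concurrent.

Yes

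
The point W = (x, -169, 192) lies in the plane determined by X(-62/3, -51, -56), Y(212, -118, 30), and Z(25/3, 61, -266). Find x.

The plane through X, Y, Z has equation 4438x + 51354y + (84005/3)z = -4278866.
Substituting W: (4438)x + (-3302506) = -4278866, so x = -220.

-220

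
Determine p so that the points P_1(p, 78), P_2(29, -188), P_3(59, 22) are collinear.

Collinearity: (P_1 − P_2) must be parallel to (P_3 − P_2) = (30, 210).
Cross-multiplying the components: (p − 29)·(210) = (266)·(30).
Solving gives p = 67.

67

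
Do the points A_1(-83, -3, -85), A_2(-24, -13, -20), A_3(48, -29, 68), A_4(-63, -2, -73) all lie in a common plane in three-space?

A normal to the plane through A_1, A_2, A_3 is n = A_1A_2 × A_1A_3 = (160, -512, -224).
The plane has equation n·P = 7296. For A_4: n·A_4 = 7296.
Equal, so A_4 lies in the plane and all four are coplanar.

Yes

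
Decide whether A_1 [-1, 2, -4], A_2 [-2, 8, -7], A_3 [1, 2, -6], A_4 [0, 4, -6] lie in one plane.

No

A normal to the plane through A_1, A_2, A_3 is n = A_1A_2 × A_1A_3 = (-12, -8, -12).
The plane has equation n·P = 44. For A_4: n·A_4 = 40.
40 ≠ 44, so A_4 is off the plane.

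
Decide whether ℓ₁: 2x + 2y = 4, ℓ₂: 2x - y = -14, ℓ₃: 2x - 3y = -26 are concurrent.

Yes

Intersecting ℓ₁ and ℓ₂: solving the 2×2 system gives (x, y) = (-4, 6).
Substitute into ℓ₃: (2)(-4) + (-3)(6) = -26.
This equals -26, so (-4, 6) lies on all three lines and they are concurrent.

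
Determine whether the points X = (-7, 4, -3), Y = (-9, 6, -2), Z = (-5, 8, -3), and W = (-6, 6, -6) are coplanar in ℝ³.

The four points are coplanar iff the 3×3 determinant with rows XY, XZ, XW is zero.
Rows: (-2, 2, 1), (2, 4, 0), (1, 2, -3).
Expanding along the first row: (-2)(-12) − (2)(-6) + (1)(0) = 36.
Nonzero ⇒ not coplanar.

No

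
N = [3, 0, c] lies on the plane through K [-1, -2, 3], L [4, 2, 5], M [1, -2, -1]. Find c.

1

The plane through K, L, M has equation −16x + 24y − 8z = -56.
Substituting N: (-8)c + (-48) = -56, so c = 1.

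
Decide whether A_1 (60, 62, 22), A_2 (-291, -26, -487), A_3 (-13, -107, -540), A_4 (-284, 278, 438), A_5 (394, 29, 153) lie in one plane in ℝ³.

Yes

The plane through A_1, A_2, A_3 has normal n = A_1A_2 × A_1A_3 = (-36565, -160105, 52895) and equation n·P = -10956720.
Checking the remaining points: n·A_4 = -10956720, n·A_5 = -10956720.
All equal -10956720, so all 5 points lie in one plane.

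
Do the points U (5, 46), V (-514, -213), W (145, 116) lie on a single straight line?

No

UV = (-519, -259), UW = (140, 70).
Twice the signed area of △UVW is (-519)(70) − (-259)(140) = -70.
The area is nonzero, so the three points are not collinear.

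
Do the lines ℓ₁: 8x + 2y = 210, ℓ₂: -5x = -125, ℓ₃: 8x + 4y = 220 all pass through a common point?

Yes

Intersecting ℓ₁ and ℓ₂: solving the 2×2 system gives (x, y) = (25, 5).
Substitute into ℓ₃: (8)(25) + (4)(5) = 220.
This equals 220, so (25, 5) lies on all three lines and they are concurrent.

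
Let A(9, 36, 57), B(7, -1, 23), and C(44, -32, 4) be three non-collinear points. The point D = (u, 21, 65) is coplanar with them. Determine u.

A normal to the plane is n = AB × AC = (-351, -1296, 1431).
D lies in the plane iff n · AD = 0.
This gives (-351)u + (34047) = 0, so u = 97.

97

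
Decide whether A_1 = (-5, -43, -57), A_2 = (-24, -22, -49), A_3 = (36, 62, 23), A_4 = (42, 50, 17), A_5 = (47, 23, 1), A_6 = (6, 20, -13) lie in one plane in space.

Yes

The plane through A_1, A_2, A_3 has normal n = A_1A_2 × A_1A_3 = (840, 1848, -2856) and equation n·P = 79128.
Checking the remaining points: n·A_4 = 79128, n·A_5 = 79128, n·A_6 = 79128.
All equal 79128, so all 6 points lie in one plane.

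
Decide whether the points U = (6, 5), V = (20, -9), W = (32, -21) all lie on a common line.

Yes

UV = (14, -14), UW = (26, -26).
det[UV; UW] = (14)(-26) − (-14)(26) = 0.
The determinant is zero, so the points are collinear.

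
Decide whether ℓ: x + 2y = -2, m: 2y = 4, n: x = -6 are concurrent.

Yes

The three lines meet at one point iff the augmented coefficient matrix [aᵢ bᵢ cᵢ] has rank < 3, i.e. its determinant vanishes.
Here the determinant is 0.
It vanishes, so the lines are concurrent at (-6, 2).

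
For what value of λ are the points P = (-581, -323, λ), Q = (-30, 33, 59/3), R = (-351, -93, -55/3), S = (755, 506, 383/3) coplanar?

Coplanarity ⇔ det[PQ; PR; PS] = 0.
Expanding, this is linear in λ: (52923)λ + (3087175) = 0.
So λ = -175/3.

-175/3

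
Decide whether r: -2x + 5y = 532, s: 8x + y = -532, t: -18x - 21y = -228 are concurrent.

Lines aᵢx + bᵢy = cᵢ with pairwise distinct directions are concurrent exactly when det[aᵢ bᵢ cᵢ] = 0.
Here the determinant is 0.
It vanishes, so the lines are concurrent at (-76, 76).

Yes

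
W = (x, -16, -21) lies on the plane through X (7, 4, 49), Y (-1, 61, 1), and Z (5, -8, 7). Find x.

11/3

The plane through X, Y, Z has equation −2970x − 240y + 210z = -11460.
Substituting W: (-2970)x + (-570) = -11460, so x = 11/3.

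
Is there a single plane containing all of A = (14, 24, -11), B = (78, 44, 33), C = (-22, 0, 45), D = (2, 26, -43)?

No

A normal to the plane through A, B, C is n = AB × AC = (2176, -5168, -816).
The plane has equation n·P = -84592. For D: n·D = -94928.
-94928 ≠ -84592, so D is off the plane.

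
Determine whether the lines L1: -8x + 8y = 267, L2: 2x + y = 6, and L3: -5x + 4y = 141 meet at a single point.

Intersecting L1 and L2: solving the 2×2 system gives (x, y) = (-73/8, 97/4).
Substitute into L3: (-5)(-73/8) + (4)(97/4) = 1141/8.
But L3 requires 141 ≠ 1141/8, so the three lines have no common point.

No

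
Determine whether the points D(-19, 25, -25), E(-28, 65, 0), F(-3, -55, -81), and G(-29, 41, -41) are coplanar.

With D as base: DE = (-9, 40, 25), DF = (16, -80, -56), DG = (-10, 16, -16).
DF × DG = (2176, 816, -544).
DE · (DF × DG) = -544.
Since -544 ≠ 0, the four points are not coplanar.

No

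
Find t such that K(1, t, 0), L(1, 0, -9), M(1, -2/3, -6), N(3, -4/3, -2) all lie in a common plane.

-2

Coplanarity ⇔ det[KL; KM; KN] = 0.
Expanding, this is linear in t: (-6)t + (-12) = 0.
So t = -2.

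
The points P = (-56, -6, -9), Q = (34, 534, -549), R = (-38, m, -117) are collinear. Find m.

Direction PQ = (90, 540, -540). From the x-coordinate of R, the parameter along the line is τ = (-38 − (-56))/90 = 1/5.
Then m = (-6) + 1/5·(540) = 102.

102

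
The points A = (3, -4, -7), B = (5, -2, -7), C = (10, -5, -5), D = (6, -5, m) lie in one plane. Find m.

Coplanarity ⇔ det[AB; AC; AD] = 0.
Expanding, this is linear in m: (-16)m + (-96) = 0.
So m = -6.

-6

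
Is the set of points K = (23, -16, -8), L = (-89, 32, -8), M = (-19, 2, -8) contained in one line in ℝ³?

Yes

KL = (-112, 48, 0), KM = (-42, 18, 0).
Each component of KM is 3/8 times the corresponding component of KL, so KM = 3/8·KL and the points are collinear.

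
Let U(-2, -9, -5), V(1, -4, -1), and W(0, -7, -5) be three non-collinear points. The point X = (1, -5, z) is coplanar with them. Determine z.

-3

The plane through U, V, W has equation −8x + 8y − 4z = -36.
Substituting X: (-4)z + (-48) = -36, so z = -3.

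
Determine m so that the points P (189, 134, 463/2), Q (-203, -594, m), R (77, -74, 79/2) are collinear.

-881/2

Direction PR = (-112, -208, -192). From the x-coordinate of Q, the parameter along the line is τ = (-203 − 189)/(-112) = 7/2.
Then m = 463/2 + 7/2·(-192) = -881/2.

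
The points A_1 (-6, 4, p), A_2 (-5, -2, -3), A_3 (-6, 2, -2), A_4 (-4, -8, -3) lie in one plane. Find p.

Coplanarity ⇔ det[A_1A_2; A_1A_3; A_1A_4] = 0.
Expanding, this is linear in p: (-2)p + (-6) = 0.
So p = -3.

-3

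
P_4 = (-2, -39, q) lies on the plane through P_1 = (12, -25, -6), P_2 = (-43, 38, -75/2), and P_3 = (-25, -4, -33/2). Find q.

1

A normal to the plane is n = P_1P_2 × P_1P_3 = (0, 588, 1176).
P_4 lies in the plane iff n · P_1P_4 = 0.
This gives (1176)q + (-1176) = 0, so q = 1.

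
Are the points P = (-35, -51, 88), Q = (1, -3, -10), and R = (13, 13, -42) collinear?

No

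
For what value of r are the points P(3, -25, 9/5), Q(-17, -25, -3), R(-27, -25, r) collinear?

-27/5

Collinearity requires PQ × PR = 0; each component is linear in r.
The y-component gives (20)r + (108) = 0, so r = -27/5.
The remaining components then also vanish.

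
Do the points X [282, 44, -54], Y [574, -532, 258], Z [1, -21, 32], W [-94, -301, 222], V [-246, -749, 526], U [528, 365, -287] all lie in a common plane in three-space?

No

The plane through X, Y, Z has normal n = XY × XZ = (-29256, -112784, -180836) and equation n·P = -3447544.
Checking the remaining points: n·W = -3447544, n·V = -3447544, n·U = -4713396.
Since n·U = -4713396 ≠ -3447544, U is off the plane and the points are not all coplanar.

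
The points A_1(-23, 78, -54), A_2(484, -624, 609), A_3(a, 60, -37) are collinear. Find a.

Collinearity requires A_1A_2 × A_1A_3 = 0; each component is linear in a.
The y-component gives (663)a + (6630) = 0, so a = -10.
The remaining components then also vanish.

-10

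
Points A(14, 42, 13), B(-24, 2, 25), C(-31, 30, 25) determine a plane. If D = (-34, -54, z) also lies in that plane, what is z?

The plane through A, B, C has equation −336x − 84y − 1344z = -25704.
Substituting D: (-1344)z + (15960) = -25704, so z = 31.

31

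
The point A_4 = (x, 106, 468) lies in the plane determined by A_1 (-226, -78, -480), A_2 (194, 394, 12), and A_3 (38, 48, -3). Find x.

270

A normal to the plane is n = A_1A_2 × A_1A_3 = (163152, -70452, -71688).
A_4 lies in the plane iff n · A_1A_4 = 0.
This gives (163152)x + (-44051040) = 0, so x = 270.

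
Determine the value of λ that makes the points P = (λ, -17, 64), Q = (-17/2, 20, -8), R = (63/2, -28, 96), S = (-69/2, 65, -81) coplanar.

Coplanarity ⇔ det[PQ; PR; PS] = 0.
Expanding, this is linear in λ: (1176)λ + (-21756) = 0.
So λ = 37/2.

37/2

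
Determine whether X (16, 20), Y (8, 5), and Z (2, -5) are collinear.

No

XY = (-8, -15), XZ = (-14, -25).
If collinear, XZ would be a scalar multiple of XY. But (-8)·(-25) ≠ (-15)·(-14) (difference -10), so they are not parallel; the points are not collinear.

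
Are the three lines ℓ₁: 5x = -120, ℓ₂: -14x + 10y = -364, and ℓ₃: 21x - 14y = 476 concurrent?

Intersecting ℓ₁ and ℓ₂: solving the 2×2 system gives (x, y) = (-24, -70).
Substitute into ℓ₃: (21)(-24) + (-14)(-70) = 476.
This equals 476, so (-24, -70) lies on all three lines and they are concurrent.

Yes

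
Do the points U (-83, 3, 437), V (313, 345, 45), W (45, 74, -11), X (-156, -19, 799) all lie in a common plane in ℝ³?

The four points are coplanar iff the 3×3 determinant with rows UV, UW, UX is zero.
Rows: (396, 342, -392), (128, 71, -448), (-73, -22, 362).
Expanding along the first row: (396)(15846) − (342)(13632) + (-392)(2367) = 685008.
Nonzero ⇒ not coplanar.

No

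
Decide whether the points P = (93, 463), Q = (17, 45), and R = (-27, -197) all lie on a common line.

Yes

PQ = (-76, -418), PR = (-120, -660).
Checking proportionality: PR = 30/19·PQ, so the vectors are parallel and the points are collinear.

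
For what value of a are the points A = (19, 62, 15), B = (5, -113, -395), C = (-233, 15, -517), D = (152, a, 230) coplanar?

Normal to plane ABC: n = (73830, 95872, -43442); plane equation n·P = 6695204.
Requiring n·D = 6695204: (95872)a + (1230500) = 6695204.
So a = 57.

57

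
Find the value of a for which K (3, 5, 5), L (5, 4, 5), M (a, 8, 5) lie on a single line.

-3

Direction KL = (2, -1, 0). From the y-coordinate of M, the parameter along the line is τ = (8 − 5)/(-1) = -3.
Then a = 3 + (-3)·(2) = -3.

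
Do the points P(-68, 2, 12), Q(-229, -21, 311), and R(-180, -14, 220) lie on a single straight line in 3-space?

Yes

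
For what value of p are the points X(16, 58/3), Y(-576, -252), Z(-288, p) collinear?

-120

The three points are collinear iff det[XY; XZ] = 0.
This determinant is linear in p: (-592)p + (-71040) = 0, so p = -120.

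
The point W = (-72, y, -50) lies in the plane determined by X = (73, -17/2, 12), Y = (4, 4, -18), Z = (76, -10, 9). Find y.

18

Coplanarity requires XY · (XZ × XW) = 0.
XY = (-69, 25/2, -30), XZ = (3, -3/2, -3); the triple product is linear in y with coefficient -297 and constant term 5346.
Setting it to zero: y = 18.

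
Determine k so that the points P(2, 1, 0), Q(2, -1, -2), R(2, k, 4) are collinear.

5

Collinearity requires PQ × PR = 0; each component is linear in k.
The x-component gives (2)k + (-10) = 0, so k = 5.
The remaining components then also vanish.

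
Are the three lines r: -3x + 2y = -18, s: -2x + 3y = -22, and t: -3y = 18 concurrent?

Intersecting r and s: solving the 2×2 system gives (x, y) = (2, -6).
Substitute into t: (0)(2) + (-3)(-6) = 18.
This equals 18, so (2, -6) lies on all three lines and they are concurrent.

Yes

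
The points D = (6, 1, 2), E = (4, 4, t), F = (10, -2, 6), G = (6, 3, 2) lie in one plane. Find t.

0

Normal to plane DFG: n = (-8, 0, 8); plane equation n·P = -32.
Requiring n·E = -32: (8)t + (-32) = -32.
So t = 0.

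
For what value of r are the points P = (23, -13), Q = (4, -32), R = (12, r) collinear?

The three points are collinear iff det[PQ; PR] = 0.
This determinant is linear in r: (-19)r + (-456) = 0, so r = -24.

-24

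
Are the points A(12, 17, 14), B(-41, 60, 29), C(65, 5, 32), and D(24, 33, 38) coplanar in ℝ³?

Yes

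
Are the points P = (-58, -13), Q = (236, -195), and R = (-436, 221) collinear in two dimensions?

Yes

PQ = (294, -182), PR = (-378, 234).
Checking proportionality: PR = -9/7·PQ, so the vectors are parallel and the points are collinear.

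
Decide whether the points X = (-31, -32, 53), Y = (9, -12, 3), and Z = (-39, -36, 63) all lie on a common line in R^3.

XY = (40, 20, -50), XZ = (-8, -4, 10).
XY × XZ = (0, 0, 0).
The cross product vanishes, so the three points are collinear.

Yes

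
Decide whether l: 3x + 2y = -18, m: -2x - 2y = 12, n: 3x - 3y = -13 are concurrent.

Intersecting l and m: solving the 2×2 system gives (x, y) = (-6, 0).
Substitute into n: (3)(-6) + (-3)(0) = -18.
But n requires -13 ≠ -18, so the three lines have no common point.

No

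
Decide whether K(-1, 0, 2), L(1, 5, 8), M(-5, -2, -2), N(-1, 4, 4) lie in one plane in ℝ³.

The four points are coplanar iff the 3×3 determinant with rows KL, KM, KN is zero.
Rows: (2, 5, 6), (-4, -2, -4), (0, 4, 2).
Expanding along the first row: (2)(12) − (5)(-8) + (6)(-16) = -32.
Nonzero ⇒ not coplanar.

No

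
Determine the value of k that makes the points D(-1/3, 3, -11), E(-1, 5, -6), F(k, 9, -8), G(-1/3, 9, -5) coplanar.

The points are coplanar iff DE · (DF × DG) = 0.
Expanding, this is linear in k: (18)k + (-6) = 0.
So k = 1/3.

1/3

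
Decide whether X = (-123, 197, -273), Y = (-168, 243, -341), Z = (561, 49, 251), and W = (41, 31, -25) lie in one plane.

The four points are coplanar iff the 3×3 determinant with rows XY, XZ, XW is zero.
Rows: (-45, 46, -68), (684, -148, 524), (164, -166, 248).
Expanding along the first row: (-45)(50280) − (46)(83696) + (-68)(-89272) = -42120.
Nonzero ⇒ not coplanar.

No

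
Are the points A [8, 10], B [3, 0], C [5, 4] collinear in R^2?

AB = (-5, -10), AC = (-3, -6).
Twice the signed area of △ABC is (-5)(-6) − (-10)(-3) = 0.
The triangle is degenerate (zero area), so the points are collinear.

Yes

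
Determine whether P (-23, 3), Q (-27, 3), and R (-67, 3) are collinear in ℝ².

PQ = (-4, 0), PR = (-44, 0).
det[PQ; PR] = (-4)(0) − (0)(-44) = 0.
The determinant is zero, so the points are collinear.

Yes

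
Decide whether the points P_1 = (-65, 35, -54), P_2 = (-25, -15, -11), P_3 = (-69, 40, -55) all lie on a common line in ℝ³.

P_1P_2 = (40, -50, 43), P_1P_3 = (-4, 5, -1).
Comparing components 2 and 3: (-50)(-1) − (43)(5) = -165 ≠ 0, so P_1P_2 and P_1P_3 are not parallel and the points are not collinear.

No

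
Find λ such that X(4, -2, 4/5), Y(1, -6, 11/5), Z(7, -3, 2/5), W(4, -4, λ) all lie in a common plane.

6/5

Normal to plane XYZ: n = (3, 3, 15); plane equation n·P = 18.
Requiring n·W = 18: (15)λ + (0) = 18.
So λ = 6/5.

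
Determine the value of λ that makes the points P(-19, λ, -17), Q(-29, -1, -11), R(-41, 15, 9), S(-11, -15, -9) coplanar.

-11

The points are coplanar iff PQ · (PR × PS) = 0.
Expanding, this is linear in λ: (-384)λ + (-4224) = 0.
So λ = -11.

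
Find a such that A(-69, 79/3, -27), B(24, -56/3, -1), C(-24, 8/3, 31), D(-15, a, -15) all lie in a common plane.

Normal to plane ABC: n = (-5984/3, -4224, -176); plane equation n·P = 31152.
Requiring n·D = 31152: (-4224)a + (32560) = 31152.
So a = 1/3.

1/3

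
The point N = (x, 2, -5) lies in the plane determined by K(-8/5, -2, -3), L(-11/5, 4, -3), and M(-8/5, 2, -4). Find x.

-6/5

A normal to the plane is n = KL × KM = (-6, -3/5, -12/5).
N lies in the plane iff n · KN = 0.
This gives (-6)x + (-36/5) = 0, so x = -6/5.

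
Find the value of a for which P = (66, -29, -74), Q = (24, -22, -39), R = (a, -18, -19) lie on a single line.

0

Direction PQ = (-42, 7, 35). From the y-coordinate of R, the parameter along the line is τ = (-18 − (-29))/7 = 11/7.
Then a = 66 + 11/7·(-42) = 0.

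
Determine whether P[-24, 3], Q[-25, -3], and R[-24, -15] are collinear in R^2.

PQ = (-1, -6), PR = (0, -18).
Twice the signed area of △PQR is (-1)(-18) − (-6)(0) = 18.
The area is nonzero, so the three points are not collinear.

No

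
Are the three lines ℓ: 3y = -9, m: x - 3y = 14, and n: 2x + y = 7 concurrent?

Yes

Intersecting ℓ and m: solving the 2×2 system gives (x, y) = (5, -3).
Substitute into n: (2)(5) + (1)(-3) = 7.
This equals 7, so (5, -3) lies on all three lines and they are concurrent.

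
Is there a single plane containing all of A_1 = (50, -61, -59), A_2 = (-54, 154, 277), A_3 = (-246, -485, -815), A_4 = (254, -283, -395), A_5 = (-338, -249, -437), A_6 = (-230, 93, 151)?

The plane through A_1, A_2, A_3 has normal n = A_1A_2 × A_1A_3 = (-20076, -178080, 107736) and equation n·P = 3502656.
Checking the remaining points: n·A_4 = 2741616, n·A_5 = 4046976, n·A_6 = 4324176.
Since n·A_4 = 2741616 ≠ 3502656, A_4 is off the plane and the points are not all coplanar.

No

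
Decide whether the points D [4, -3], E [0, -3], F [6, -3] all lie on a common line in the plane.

DE = (-4, 0), DF = (2, 0).
Twice the signed area of △DEF is (-4)(0) − (0)(2) = 0.
The triangle is degenerate (zero area), so the points are collinear.

Yes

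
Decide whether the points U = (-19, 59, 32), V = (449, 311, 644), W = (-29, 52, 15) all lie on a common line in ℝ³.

UV = (468, 252, 612), UW = (-10, -7, -17).
Comparing components 3 and 1: (612)(-10) − (468)(-17) = 1836 ≠ 0, so UV and UW are not parallel and the points are not collinear.

No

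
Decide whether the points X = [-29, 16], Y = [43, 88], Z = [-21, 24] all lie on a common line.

XY = (72, 72), XZ = (8, 8).
Twice the signed area of △XYZ is (72)(8) − (72)(8) = 0.
The triangle is degenerate (zero area), so the points are collinear.

Yes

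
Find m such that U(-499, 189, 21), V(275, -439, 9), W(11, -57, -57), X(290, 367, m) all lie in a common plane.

Normal to plane UVW: n = (46032, 54252, 129876); plane equation n·P = -9988944.
Requiring n·X = -9988944: (129876)m + (33259764) = -9988944.
So m = -333.

-333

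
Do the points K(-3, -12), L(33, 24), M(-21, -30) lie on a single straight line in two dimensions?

KL = (36, 36), KM = (-18, -18).
det[KL; KM] = (36)(-18) − (36)(-18) = 0.
The determinant is zero, so the points are collinear.

Yes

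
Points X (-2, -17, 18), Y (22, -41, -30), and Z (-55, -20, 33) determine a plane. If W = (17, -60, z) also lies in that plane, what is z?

-59

A normal to the plane is n = XY × XZ = (-504, 2184, -1344).
W lies in the plane iff n · XW = 0.
This gives (-1344)z + (-79296) = 0, so z = -59.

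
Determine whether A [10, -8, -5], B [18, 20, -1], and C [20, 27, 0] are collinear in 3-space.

Yes

AB = (8, 28, 4), AC = (10, 35, 5).
Each component of AC is 5/4 times the corresponding component of AB, so AC = 5/4·AB and the points are collinear.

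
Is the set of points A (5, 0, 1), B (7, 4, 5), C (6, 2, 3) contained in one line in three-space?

AB = (2, 4, 4), AC = (1, 2, 2).
AB × AC = (0, 0, 0).
The cross product vanishes, so the three points are collinear.

Yes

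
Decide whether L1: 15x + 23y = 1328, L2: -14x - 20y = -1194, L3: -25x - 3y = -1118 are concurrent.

Yes

Intersecting L1 and L2: solving the 2×2 system gives (x, y) = (41, 31).
Substitute into L3: (-25)(41) + (-3)(31) = -1118.
This equals -1118, so (41, 31) lies on all three lines and they are concurrent.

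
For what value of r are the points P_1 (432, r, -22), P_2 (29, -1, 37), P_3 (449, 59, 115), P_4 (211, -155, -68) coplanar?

-117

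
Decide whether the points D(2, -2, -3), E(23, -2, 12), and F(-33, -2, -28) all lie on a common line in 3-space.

Yes

DE = (21, 0, 15), DF = (-35, 0, -25).
DE × DF = (0, 0, 0).
The cross product vanishes, so the three points are collinear.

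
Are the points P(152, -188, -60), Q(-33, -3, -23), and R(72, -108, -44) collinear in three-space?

PQ = (-185, 185, 37), PR = (-80, 80, 16).
Each component of PR is 16/37 times the corresponding component of PQ, so PR = 16/37·PQ and the points are collinear.

Yes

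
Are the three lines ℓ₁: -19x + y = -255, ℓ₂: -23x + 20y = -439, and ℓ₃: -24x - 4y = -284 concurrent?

Intersecting ℓ₁ and ℓ₂: solving the 2×2 system gives (x, y) = (4661/357, -2476/357).
Substitute into ℓ₃: (-24)(4661/357) + (-4)(-2476/357) = -101960/357.
But ℓ₃ requires -284 ≠ -101960/357, so the three lines have no common point.

No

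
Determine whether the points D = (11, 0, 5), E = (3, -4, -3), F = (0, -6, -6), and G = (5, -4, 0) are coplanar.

The four points are coplanar iff the 3×3 determinant with rows DE, DF, DG is zero.
Rows: (-8, -4, -8), (-11, -6, -11), (-6, -4, -5).
Expanding along the first row: (-8)(-14) − (-4)(-11) + (-8)(8) = 4.
Nonzero ⇒ not coplanar.

No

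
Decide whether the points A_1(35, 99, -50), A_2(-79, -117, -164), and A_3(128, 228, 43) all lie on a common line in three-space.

No

A_1A_2 = (-114, -216, -114), A_1A_3 = (93, 129, 93).
A_1A_2 × A_1A_3 = (-5382, 0, 5382).
The cross product is nonzero, so the points do not lie on one line.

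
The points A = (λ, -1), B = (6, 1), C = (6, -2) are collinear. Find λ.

Collinearity: (A − B) must be parallel to (C − B) = (0, -3).
Cross-multiplying the components: (λ − 6)·(-3) = (-2)·(0).
Solving gives λ = 6.

6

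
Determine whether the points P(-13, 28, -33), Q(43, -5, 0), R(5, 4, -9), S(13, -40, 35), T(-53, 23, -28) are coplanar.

The plane through P, Q, R has normal n = PQ × PR = (0, -750, -750) and equation n·X = 3750.
Checking the remaining points: n·S = 3750, n·T = 3750.
All equal 3750, so all 5 points lie in one plane.

Yes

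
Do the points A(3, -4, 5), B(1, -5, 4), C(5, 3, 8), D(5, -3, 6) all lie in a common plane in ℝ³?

Yes

The four points are coplanar iff the 3×3 determinant with rows AB, AC, AD is zero.
Rows: (-2, -1, -1), (2, 7, 3), (2, 1, 1).
Expanding along the first row: (-2)(4) − (-1)(-4) + (-1)(-12) = 0.
Zero determinant ⇒ coplanar.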